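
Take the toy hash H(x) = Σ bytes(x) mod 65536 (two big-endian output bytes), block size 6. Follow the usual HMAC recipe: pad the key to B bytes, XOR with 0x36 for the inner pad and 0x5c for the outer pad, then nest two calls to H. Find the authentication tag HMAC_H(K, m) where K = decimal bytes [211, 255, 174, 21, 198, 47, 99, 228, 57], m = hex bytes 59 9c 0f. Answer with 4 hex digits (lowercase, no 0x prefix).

026c

Key decimal bytes [211, 255, 174, 21, 198, 47, 99, 228, 57] = d3 ff ae 15 c6 2f 63 e4 39 is 9 bytes > B = 6, so hash it first: H(key) = 05 0a, then zero-pad to 6 bytes: K' = 05 0a 00 00 00 00.
K' ⊕ ipad = 33 3c 36 36 36 36.  K' ⊕ opad = 59 56 5c 5c 5c 5c.
Inner input = (K'⊕ipad) ∥ m = 33 3c 36 36 36 36 ∥ 59 9c 0f.
Inner hash: sum = 51+60+54+54+54+54+89+156+15 = 587 → 02 4b.
Outer input = (K'⊕opad) ∥ inner = 59 56 5c 5c 5c 5c ∥ 02 4b.
Outer hash (tag): sum = 89+86+92+92+92+92+2+75 = 620 → 02 6c.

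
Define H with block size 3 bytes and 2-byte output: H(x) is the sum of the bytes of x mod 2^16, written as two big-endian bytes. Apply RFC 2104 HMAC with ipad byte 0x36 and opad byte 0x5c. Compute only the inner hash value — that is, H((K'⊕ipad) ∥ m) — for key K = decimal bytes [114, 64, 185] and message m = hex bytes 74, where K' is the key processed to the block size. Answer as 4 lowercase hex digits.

Key decimal bytes [114, 64, 185] = 72 40 b9 is exactly B = 3 bytes: K' = 72 40 b9.
K' ⊕ ipad = 44 76 8f.
Inner input = 44 76 8f ∥ 74.
Inner hash: sum = 68+118+143+116 = 445 → 01 bd.

01bd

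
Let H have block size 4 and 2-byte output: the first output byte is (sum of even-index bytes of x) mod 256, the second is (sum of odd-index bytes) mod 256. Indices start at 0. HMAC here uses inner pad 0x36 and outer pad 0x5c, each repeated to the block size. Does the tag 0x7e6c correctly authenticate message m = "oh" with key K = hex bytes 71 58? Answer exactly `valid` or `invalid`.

Key hex bytes 71 58 is 2 bytes ≤ B = 4; zero-pad to 4 bytes: K' = 71 58 00 00.
K' ⊕ ipad = 47 6e 36 36; K' ⊕ opad = 2d 04 5c 5c.
Inner hash: even-index sum = 236 mod 256 = 236; odd-index sum = 268 mod 256 = 12 → ec 0c.
Outer hash (recomputed tag): even-index sum = 373 mod 256 = 117; odd-index sum = 108 mod 256 = 108 → 75 6c.
Recomputed tag = 756c; claimed = 7e6c → mismatch.

invalid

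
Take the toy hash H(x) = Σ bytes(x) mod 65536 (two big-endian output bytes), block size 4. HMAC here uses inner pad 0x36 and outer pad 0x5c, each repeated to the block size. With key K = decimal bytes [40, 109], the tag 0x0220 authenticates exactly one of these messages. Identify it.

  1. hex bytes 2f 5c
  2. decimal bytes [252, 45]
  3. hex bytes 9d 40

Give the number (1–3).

Key decimal bytes [40, 109] = 28 6d is 2 bytes ≤ B = 4; zero-pad to 4 bytes: K' = 28 6d 00 00.
K' ⊕ ipad = 1e 5b 36 36; K' ⊕ opad = 74 31 5c 5c.
m1: inner = H(1e 5b 36 36 2f 5c) = 01 70; tag = H(74 31 5c 5c 01 70) = 01ce
m2: inner = H(1e 5b 36 36 fc 2d) = 02 0e; tag = H(74 31 5c 5c 02 0e) = 016d
m3: inner = H(1e 5b 36 36 9d 40) = 01 c2; tag = H(74 31 5c 5c 01 c2) = 0220 ← matches

3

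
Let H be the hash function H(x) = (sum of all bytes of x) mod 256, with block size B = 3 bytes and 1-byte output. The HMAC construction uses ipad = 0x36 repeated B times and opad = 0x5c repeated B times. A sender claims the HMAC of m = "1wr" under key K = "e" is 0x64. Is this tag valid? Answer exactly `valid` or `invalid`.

invalid

Key "e" = 65 is 1 byte ≤ B = 3; zero-pad to 3 bytes: K' = 65 00 00.
K' ⊕ ipad = 53 36 36; K' ⊕ opad = 39 5c 5c.
Inner hash: sum = 83+54+54+49+119+114 = 473; mod 256 = 217 → d9.
Outer hash (recomputed tag): sum = 57+92+92+217 = 458; mod 256 = 202 → ca.
Recomputed tag = ca; claimed = 64 → mismatch.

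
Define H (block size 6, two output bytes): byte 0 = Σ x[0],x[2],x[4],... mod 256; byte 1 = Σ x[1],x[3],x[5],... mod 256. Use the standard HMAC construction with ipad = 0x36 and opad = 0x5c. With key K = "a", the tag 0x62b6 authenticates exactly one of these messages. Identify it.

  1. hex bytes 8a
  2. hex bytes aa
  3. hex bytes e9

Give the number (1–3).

2

Key "a" = 61 is 1 byte ≤ B = 6; zero-pad to 6 bytes: K' = 61 00 00 00 00 00.
K' ⊕ ipad = 57 36 36 36 36 36; K' ⊕ opad = 3d 5c 5c 5c 5c 5c.
m1: inner = H(57 36 36 36 36 36 8a) = 4d a2; tag = H(3d 5c 5c 5c 5c 5c 4d a2) = 42b6
m2: inner = H(57 36 36 36 36 36 aa) = 6d a2; tag = H(3d 5c 5c 5c 5c 5c 6d a2) = 62b6 ← matches
m3: inner = H(57 36 36 36 36 36 e9) = ac a2; tag = H(3d 5c 5c 5c 5c 5c ac a2) = a1b6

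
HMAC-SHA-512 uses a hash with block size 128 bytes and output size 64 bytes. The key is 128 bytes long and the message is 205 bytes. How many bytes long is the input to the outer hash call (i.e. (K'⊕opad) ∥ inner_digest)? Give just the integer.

Key is 128 ≤ 128 bytes, zero-padded: |K'| = 128.
Outer input = (K'⊕opad) ∥ H(inner) → 128 + 64 = 192 bytes.

192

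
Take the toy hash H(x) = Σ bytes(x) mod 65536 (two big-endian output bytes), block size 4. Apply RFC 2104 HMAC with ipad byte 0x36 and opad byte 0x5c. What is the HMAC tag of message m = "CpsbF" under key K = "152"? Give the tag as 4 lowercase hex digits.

01b4

Key "152" = 31 35 32 is 3 bytes ≤ B = 4; zero-pad to 4 bytes: K' = 31 35 32 00.
K' ⊕ ipad = 07 03 04 36.  K' ⊕ opad = 6d 69 6e 5c.
Inner input = (K'⊕ipad) ∥ m = 07 03 04 36 ∥ 43 70 73 62 46.
Inner hash: sum = 7+3+4+54+67+112+115+98+70 = 530 → 02 12.
Outer input = (K'⊕opad) ∥ inner = 6d 69 6e 5c ∥ 02 12.
Outer hash (tag): sum = 109+105+110+92+2+18 = 436 → 01 b4.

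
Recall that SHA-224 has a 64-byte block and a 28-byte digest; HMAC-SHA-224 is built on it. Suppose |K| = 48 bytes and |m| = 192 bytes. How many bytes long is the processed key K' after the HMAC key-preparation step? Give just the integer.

Key is 48 ≤ 64 bytes, zero-padded: |K'| = 64.

64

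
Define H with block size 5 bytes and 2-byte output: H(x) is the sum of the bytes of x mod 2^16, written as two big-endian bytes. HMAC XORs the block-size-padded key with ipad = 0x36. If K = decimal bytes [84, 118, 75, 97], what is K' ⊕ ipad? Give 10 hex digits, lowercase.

62407d5736

Key decimal bytes [84, 118, 75, 97] = 54 76 4b 61 is 4 bytes ≤ B = 5; zero-pad to 5 bytes: K' = 54 76 4b 61 00.
XOR each byte with 0x36: 54⊕36=62, 76⊕36=40, 4b⊕36=7d, 61⊕36=57, 00⊕36=36.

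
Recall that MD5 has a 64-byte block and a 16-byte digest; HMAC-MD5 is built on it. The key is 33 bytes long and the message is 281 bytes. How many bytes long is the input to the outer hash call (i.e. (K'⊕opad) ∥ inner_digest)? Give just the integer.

80

Key is 33 ≤ 64 bytes, zero-padded: |K'| = 64.
Outer input = (K'⊕opad) ∥ H(inner) → 64 + 16 = 80 bytes.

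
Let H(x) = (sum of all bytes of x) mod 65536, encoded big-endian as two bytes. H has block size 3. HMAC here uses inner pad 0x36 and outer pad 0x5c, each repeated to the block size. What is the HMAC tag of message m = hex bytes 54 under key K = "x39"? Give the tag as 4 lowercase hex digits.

Key "x39" = 78 33 39 is exactly B = 3 bytes: K' = 78 33 39.
K' ⊕ ipad = 4e 05 0f.  K' ⊕ opad = 24 6f 65.
Inner input = (K'⊕ipad) ∥ m = 4e 05 0f ∥ 54.
Inner hash: sum = 78+5+15+84 = 182 → 00 b6.
Outer input = (K'⊕opad) ∥ inner = 24 6f 65 ∥ 00 b6.
Outer hash (tag): sum = 36+111+101+0+182 = 430 → 01 ae.

01ae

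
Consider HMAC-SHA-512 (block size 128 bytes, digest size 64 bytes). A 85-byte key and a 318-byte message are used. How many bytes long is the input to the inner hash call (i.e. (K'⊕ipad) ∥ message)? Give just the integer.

Key is 85 ≤ 128 bytes, zero-padded: |K'| = 128.
Inner input = (K'⊕ipad) ∥ m → 128 + 318 = 446 bytes.

446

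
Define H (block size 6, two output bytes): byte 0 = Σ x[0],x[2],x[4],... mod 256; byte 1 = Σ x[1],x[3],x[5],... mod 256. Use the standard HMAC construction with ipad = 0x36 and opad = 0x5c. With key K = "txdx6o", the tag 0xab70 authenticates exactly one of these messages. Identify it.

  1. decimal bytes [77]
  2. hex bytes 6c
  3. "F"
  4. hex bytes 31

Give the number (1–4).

1

Key "txdx6o" = 74 78 64 78 36 6f is exactly B = 6 bytes: K' = 74 78 64 78 36 6f.
K' ⊕ ipad = 42 4e 52 4e 00 59; K' ⊕ opad = 28 24 38 24 6a 33.
m1: inner = H(42 4e 52 4e 00 59 4d) = e1 f5; tag = H(28 24 38 24 6a 33 e1 f5) = ab70 ← matches
m2: inner = H(42 4e 52 4e 00 59 6c) = 00 f5; tag = H(28 24 38 24 6a 33 00 f5) = ca70
m3: inner = H(42 4e 52 4e 00 59 46) = da f5; tag = H(28 24 38 24 6a 33 da f5) = a470
m4: inner = H(42 4e 52 4e 00 59 31) = c5 f5; tag = H(28 24 38 24 6a 33 c5 f5) = 8f70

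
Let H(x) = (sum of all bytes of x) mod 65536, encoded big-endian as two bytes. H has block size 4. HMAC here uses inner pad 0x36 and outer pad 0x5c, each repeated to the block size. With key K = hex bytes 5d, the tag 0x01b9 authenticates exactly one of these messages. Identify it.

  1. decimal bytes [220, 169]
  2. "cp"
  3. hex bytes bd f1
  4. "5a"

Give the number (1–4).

Key hex bytes 5d is 1 byte ≤ B = 4; zero-pad to 4 bytes: K' = 5d 00 00 00.
K' ⊕ ipad = 6b 36 36 36; K' ⊕ opad = 01 5c 5c 5c.
m1: inner = H(6b 36 36 36 dc a9) = 02 92; tag = H(01 5c 5c 5c 02 92) = 01a9
m2: inner = H(6b 36 36 36 63 70) = 01 e0; tag = H(01 5c 5c 5c 01 e0) = 01f6
m3: inner = H(6b 36 36 36 bd f1) = 02 bb; tag = H(01 5c 5c 5c 02 bb) = 01d2
m4: inner = H(6b 36 36 36 35 61) = 01 a3; tag = H(01 5c 5c 5c 01 a3) = 01b9 ← matches

4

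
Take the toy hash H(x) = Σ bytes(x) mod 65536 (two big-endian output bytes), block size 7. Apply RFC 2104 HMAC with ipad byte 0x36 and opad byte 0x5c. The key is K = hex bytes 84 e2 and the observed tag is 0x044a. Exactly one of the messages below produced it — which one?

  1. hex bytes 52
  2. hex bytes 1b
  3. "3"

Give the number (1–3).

Key hex bytes 84 e2 is 2 bytes ≤ B = 7; zero-pad to 7 bytes: K' = 84 e2 00 00 00 00 00.
K' ⊕ ipad = b2 d4 36 36 36 36 36; K' ⊕ opad = d8 be 5c 5c 5c 5c 5c.
m1: inner = H(b2 d4 36 36 36 36 36 52) = 02 e6; tag = H(d8 be 5c 5c 5c 5c 5c 02 e6) = 044a ← matches
m2: inner = H(b2 d4 36 36 36 36 36 1b) = 02 af; tag = H(d8 be 5c 5c 5c 5c 5c 02 af) = 0413
m3: inner = H(b2 d4 36 36 36 36 36 33) = 02 c7; tag = H(d8 be 5c 5c 5c 5c 5c 02 c7) = 042b

1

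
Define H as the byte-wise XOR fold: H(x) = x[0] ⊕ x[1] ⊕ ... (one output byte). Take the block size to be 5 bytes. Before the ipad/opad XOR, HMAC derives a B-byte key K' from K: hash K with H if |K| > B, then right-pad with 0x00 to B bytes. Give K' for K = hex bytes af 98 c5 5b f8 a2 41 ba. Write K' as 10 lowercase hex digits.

0800000000

|K| = 8 > B = 5, so first hash the key.
H(K): XOR af⊕98⊕c5⊕5b⊕f8⊕a2⊕41⊕ba = 08.
Zero-pad H(K) = 08 to 5 bytes: K' = 08 00 00 00 00.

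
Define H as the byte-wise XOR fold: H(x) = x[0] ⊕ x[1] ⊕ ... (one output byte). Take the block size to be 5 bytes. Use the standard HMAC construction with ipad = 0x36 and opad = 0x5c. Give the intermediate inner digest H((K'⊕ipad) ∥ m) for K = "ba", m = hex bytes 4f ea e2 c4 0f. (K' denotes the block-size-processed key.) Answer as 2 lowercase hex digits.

Key "ba" = 62 61 is 2 bytes ≤ B = 5; zero-pad to 5 bytes: K' = 62 61 00 00 00.
K' ⊕ ipad = 54 57 36 36 36.
Inner input = 54 57 36 36 36 ∥ 4f ea e2 c4 0f.
Inner hash: XOR 54⊕57⊕36⊕36⊕36⊕4f⊕ea⊕e2⊕c4⊕0f = b9.

b9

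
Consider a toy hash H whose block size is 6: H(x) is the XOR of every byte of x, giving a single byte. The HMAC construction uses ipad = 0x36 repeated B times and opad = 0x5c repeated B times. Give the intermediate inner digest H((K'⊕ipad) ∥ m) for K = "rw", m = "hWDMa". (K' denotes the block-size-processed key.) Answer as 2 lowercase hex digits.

52

Key "rw" = 72 77 is 2 bytes ≤ B = 6; zero-pad to 6 bytes: K' = 72 77 00 00 00 00.
K' ⊕ ipad = 44 41 36 36 36 36.
Inner input = 44 41 36 36 36 36 ∥ 68 57 44 4d 61.
Inner hash: XOR 44⊕41⊕36⊕36⊕36⊕36⊕68⊕57⊕44⊕4d⊕61 = 52.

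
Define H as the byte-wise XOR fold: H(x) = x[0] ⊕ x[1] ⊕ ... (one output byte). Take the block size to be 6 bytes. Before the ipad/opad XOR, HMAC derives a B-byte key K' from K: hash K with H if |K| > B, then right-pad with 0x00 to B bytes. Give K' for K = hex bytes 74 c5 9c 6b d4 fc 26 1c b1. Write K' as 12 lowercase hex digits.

e50000000000

|K| = 9 > B = 6, so first hash the key.
H(K): XOR 74⊕c5⊕9c⊕6b⊕d4⊕fc⊕26⊕1c⊕b1 = e5.
Zero-pad H(K) = e5 to 6 bytes: K' = e5 00 00 00 00 00.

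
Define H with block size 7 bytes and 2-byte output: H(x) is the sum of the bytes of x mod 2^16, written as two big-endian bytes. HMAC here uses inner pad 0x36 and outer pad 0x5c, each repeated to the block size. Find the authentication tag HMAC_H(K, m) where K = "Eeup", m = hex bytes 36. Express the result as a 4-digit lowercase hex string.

01e4

Key "Eeup" = 45 65 75 70 is 4 bytes ≤ B = 7; zero-pad to 7 bytes: K' = 45 65 75 70 00 00 00.
K' ⊕ ipad = 73 53 43 46 36 36 36.  K' ⊕ opad = 19 39 29 2c 5c 5c 5c.
Inner input = (K'⊕ipad) ∥ m = 73 53 43 46 36 36 36 ∥ 36.
Inner hash: sum = 115+83+67+70+54+54+54+54 = 551 → 02 27.
Outer input = (K'⊕opad) ∥ inner = 19 39 29 2c 5c 5c 5c ∥ 02 27.
Outer hash (tag): sum = 25+57+41+44+92+92+92+2+39 = 484 → 01 e4.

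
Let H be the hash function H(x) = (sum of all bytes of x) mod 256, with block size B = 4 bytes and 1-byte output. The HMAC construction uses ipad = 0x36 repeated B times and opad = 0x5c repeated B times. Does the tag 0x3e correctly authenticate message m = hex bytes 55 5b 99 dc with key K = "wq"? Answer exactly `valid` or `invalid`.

invalid

Key "wq" = 77 71 is 2 bytes ≤ B = 4; zero-pad to 4 bytes: K' = 77 71 00 00.
K' ⊕ ipad = 41 47 36 36; K' ⊕ opad = 2b 2d 5c 5c.
Inner hash: sum = 65+71+54+54+85+91+153+220 = 793; mod 256 = 25 → 19.
Outer hash (recomputed tag): sum = 43+45+92+92+25 = 297; mod 256 = 41 → 29.
Recomputed tag = 29; claimed = 3e → mismatch.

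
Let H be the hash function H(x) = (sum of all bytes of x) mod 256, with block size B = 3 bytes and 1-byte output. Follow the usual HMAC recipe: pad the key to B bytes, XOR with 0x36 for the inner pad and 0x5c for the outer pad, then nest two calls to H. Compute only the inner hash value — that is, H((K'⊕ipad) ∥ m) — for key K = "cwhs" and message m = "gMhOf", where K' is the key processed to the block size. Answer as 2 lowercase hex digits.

c0

Key "cwhs" = 63 77 68 73 is 4 bytes > B = 3, so hash it first: H(key) = b5, then zero-pad to 3 bytes: K' = b5 00 00.
K' ⊕ ipad = 83 36 36.
Inner input = 83 36 36 ∥ 67 4d 68 4f 66.
Inner hash: sum = 131+54+54+103+77+104+79+102 = 704; mod 256 = 192 → c0.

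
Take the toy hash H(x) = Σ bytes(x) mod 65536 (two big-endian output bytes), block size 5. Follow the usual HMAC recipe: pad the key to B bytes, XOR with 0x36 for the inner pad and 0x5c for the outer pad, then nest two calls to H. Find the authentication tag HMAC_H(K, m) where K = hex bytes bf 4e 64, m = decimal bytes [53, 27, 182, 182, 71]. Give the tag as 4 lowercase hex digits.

Key hex bytes bf 4e 64 is 3 bytes ≤ B = 5; zero-pad to 5 bytes: K' = bf 4e 64 00 00.
K' ⊕ ipad = 89 78 52 36 36.  K' ⊕ opad = e3 12 38 5c 5c.
Inner input = (K'⊕ipad) ∥ m = 89 78 52 36 36 ∥ 35 1b b6 b6 47.
Inner hash: sum = 137+120+82+54+54+53+27+182+182+71 = 962 → 03 c2.
Outer input = (K'⊕opad) ∥ inner = e3 12 38 5c 5c ∥ 03 c2.
Outer hash (tag): sum = 227+18+56+92+92+3+194 = 682 → 02 aa.

02aa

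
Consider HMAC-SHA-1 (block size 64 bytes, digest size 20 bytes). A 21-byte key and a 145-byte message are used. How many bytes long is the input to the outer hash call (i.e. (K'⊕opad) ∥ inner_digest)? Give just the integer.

84

Key is 21 ≤ 64 bytes, zero-padded: |K'| = 64.
Outer input = (K'⊕opad) ∥ H(inner) → 64 + 20 = 84 bytes.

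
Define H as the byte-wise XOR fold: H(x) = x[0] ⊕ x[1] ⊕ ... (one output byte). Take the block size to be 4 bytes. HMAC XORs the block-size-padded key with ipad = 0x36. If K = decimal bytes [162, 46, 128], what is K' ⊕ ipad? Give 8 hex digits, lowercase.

Key decimal bytes [162, 46, 128] = a2 2e 80 is 3 bytes ≤ B = 4; zero-pad to 4 bytes: K' = a2 2e 80 00.
XOR each byte with 0x36: a2⊕36=94, 2e⊕36=18, 80⊕36=b6, 00⊕36=36.

9418b636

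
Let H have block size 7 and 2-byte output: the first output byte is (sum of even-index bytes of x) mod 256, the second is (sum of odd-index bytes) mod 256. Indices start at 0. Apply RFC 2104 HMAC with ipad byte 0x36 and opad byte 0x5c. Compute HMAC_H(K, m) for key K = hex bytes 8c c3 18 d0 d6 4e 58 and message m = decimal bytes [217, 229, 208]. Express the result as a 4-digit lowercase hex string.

Key hex bytes 8c c3 18 d0 d6 4e 58 is exactly B = 7 bytes: K' = 8c c3 18 d0 d6 4e 58.
K' ⊕ ipad = ba f5 2e e6 e0 78 6e.  K' ⊕ opad = d0 9f 44 8c 8a 12 04.
Inner input = (K'⊕ipad) ∥ m = ba f5 2e e6 e0 78 6e ∥ d9 e5 d0.
Inner hash: even-index sum = 795 mod 256 = 27; odd-index sum = 1020 mod 256 = 252 → 1b fc.
Outer input = (K'⊕opad) ∥ inner = d0 9f 44 8c 8a 12 04 ∥ 1b fc.
Outer hash (tag): even-index sum = 670 mod 256 = 158; odd-index sum = 344 mod 256 = 88 → 9e 58.

9e58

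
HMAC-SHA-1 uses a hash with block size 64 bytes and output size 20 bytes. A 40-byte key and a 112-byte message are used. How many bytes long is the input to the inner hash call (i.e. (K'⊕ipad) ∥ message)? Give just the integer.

Key is 40 ≤ 64 bytes, zero-padded: |K'| = 64.
Inner input = (K'⊕ipad) ∥ m → 64 + 112 = 176 bytes.

176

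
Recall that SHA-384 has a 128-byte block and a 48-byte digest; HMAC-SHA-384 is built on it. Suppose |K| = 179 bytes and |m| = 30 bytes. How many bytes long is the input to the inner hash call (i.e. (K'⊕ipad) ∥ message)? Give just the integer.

Key is 179 > 128 bytes, so it is hashed to 48 bytes then zero-padded to 128: |K'| = 128.
Inner input = (K'⊕ipad) ∥ m → 128 + 30 = 158 bytes.

158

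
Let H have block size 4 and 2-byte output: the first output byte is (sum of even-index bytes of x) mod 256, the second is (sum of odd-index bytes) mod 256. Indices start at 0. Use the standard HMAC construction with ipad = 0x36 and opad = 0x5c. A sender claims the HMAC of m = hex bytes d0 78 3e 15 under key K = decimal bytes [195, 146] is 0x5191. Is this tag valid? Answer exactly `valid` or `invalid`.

Key decimal bytes [195, 146] = c3 92 is 2 bytes ≤ B = 4; zero-pad to 4 bytes: K' = c3 92 00 00.
K' ⊕ ipad = f5 a4 36 36; K' ⊕ opad = 9f ce 5c 5c.
Inner hash: even-index sum = 569 mod 256 = 57; odd-index sum = 359 mod 256 = 103 → 39 67.
Outer hash (recomputed tag): even-index sum = 308 mod 256 = 52; odd-index sum = 401 mod 256 = 145 → 34 91.
Recomputed tag = 3491; claimed = 5191 → mismatch.

invalid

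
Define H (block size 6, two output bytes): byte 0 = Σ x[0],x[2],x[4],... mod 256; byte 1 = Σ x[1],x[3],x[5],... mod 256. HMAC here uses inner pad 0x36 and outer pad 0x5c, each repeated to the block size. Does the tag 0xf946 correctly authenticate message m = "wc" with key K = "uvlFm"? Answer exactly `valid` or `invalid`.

invalid

Key "uvlFm" = 75 76 6c 46 6d is 5 bytes ≤ B = 6; zero-pad to 6 bytes: K' = 75 76 6c 46 6d 00.
K' ⊕ ipad = 43 40 5a 70 5b 36; K' ⊕ opad = 29 2a 30 1a 31 5c.
Inner hash: even-index sum = 367 mod 256 = 111; odd-index sum = 329 mod 256 = 73 → 6f 49.
Outer hash (recomputed tag): even-index sum = 249 mod 256 = 249; odd-index sum = 233 mod 256 = 233 → f9 e9.
Recomputed tag = f9e9; claimed = f946 → mismatch.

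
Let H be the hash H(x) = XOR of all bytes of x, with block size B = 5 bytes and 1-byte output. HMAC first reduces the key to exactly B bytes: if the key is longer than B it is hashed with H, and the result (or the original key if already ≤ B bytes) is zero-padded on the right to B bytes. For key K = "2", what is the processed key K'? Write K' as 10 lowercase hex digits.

Key "2" = 32 is 1 byte ≤ B = 5; zero-pad to 5 bytes: K' = 32 00 00 00 00.

3200000000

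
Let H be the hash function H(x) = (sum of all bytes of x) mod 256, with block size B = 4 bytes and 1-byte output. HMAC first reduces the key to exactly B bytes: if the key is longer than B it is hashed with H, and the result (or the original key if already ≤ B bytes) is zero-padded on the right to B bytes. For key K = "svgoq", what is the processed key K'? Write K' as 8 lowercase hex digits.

30000000

|K| = 5 > B = 4, so first hash the key.
H(K): sum = 115+118+103+111+113 = 560; mod 256 = 48 → 30.
Zero-pad H(K) = 30 to 4 bytes: K' = 30 00 00 00.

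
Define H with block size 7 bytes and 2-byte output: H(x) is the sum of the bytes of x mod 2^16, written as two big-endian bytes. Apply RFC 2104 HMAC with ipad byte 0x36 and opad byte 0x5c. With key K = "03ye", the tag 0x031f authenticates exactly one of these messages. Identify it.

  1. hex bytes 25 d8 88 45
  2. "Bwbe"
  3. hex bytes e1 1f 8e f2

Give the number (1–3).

3

Key "03ye" = 30 33 79 65 is 4 bytes ≤ B = 7; zero-pad to 7 bytes: K' = 30 33 79 65 00 00 00.
K' ⊕ ipad = 06 05 4f 53 36 36 36; K' ⊕ opad = 6c 6f 25 39 5c 5c 5c.
m1: inner = H(06 05 4f 53 36 36 36 25 d8 88 45) = 03 19; tag = H(6c 6f 25 39 5c 5c 5c 03 19) = 0269
m2: inner = H(06 05 4f 53 36 36 36 42 77 62 65) = 02 cf; tag = H(6c 6f 25 39 5c 5c 5c 02 cf) = 031e
m3: inner = H(06 05 4f 53 36 36 36 e1 1f 8e f2) = 03 cf; tag = H(6c 6f 25 39 5c 5c 5c 03 cf) = 031f ← matches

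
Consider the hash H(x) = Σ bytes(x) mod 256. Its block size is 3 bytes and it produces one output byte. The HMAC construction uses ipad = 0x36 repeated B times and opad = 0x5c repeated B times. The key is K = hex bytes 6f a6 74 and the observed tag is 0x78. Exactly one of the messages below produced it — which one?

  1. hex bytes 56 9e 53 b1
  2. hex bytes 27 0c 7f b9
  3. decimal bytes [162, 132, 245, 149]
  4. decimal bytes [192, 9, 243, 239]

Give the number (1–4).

Key hex bytes 6f a6 74 is exactly B = 3 bytes: K' = 6f a6 74.
K' ⊕ ipad = 59 90 42; K' ⊕ opad = 33 fa 28.
m1: inner = H(59 90 42 56 9e 53 b1) = 23; tag = H(33 fa 28 23) = 78 ← matches
m2: inner = H(59 90 42 27 0c 7f b9) = 96; tag = H(33 fa 28 96) = eb
m3: inner = H(59 90 42 a2 84 f5 95) = db; tag = H(33 fa 28 db) = 30
m4: inner = H(59 90 42 c0 09 f3 ef) = d6; tag = H(33 fa 28 d6) = 2b

1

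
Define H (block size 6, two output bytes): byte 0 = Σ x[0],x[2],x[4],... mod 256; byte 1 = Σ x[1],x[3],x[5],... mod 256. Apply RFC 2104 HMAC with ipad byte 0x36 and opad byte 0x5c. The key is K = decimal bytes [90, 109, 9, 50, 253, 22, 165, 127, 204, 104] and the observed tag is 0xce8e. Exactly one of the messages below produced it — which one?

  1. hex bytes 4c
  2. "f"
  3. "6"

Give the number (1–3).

3

Key decimal bytes [90, 109, 9, 50, 253, 22, 165, 127, 204, 104] = 5a 6d 09 32 fd 16 a5 7f cc 68 is 10 bytes > B = 6, so hash it first: H(key) = d1 9c, then zero-pad to 6 bytes: K' = d1 9c 00 00 00 00.
K' ⊕ ipad = e7 aa 36 36 36 36; K' ⊕ opad = 8d c0 5c 5c 5c 5c.
m1: inner = H(e7 aa 36 36 36 36 4c) = 9f 16; tag = H(8d c0 5c 5c 5c 5c 9f 16) = e48e
m2: inner = H(e7 aa 36 36 36 36 66) = b9 16; tag = H(8d c0 5c 5c 5c 5c b9 16) = fe8e
m3: inner = H(e7 aa 36 36 36 36 36) = 89 16; tag = H(8d c0 5c 5c 5c 5c 89 16) = ce8e ← matches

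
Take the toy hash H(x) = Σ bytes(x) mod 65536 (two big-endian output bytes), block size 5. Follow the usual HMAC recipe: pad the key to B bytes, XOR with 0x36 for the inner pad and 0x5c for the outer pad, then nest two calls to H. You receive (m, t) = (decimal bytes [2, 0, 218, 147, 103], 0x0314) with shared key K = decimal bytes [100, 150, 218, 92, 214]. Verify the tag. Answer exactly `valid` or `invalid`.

valid

Key decimal bytes [100, 150, 218, 92, 214] = 64 96 da 5c d6 is exactly B = 5 bytes: K' = 64 96 da 5c d6.
K' ⊕ ipad = 52 a0 ec 6a e0; K' ⊕ opad = 38 ca 86 00 8a.
Inner hash: sum = 82+160+236+106+224+2+0+218+147+103 = 1278 → 04 fe.
Outer hash (recomputed tag): sum = 56+202+134+0+138+4+254 = 788 → 03 14.
Recomputed tag = 0314; claimed = 0314 → match.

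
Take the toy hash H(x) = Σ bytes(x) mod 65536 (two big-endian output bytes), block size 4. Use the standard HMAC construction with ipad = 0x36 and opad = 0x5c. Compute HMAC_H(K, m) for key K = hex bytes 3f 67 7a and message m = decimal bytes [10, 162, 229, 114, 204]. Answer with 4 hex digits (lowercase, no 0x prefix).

Key hex bytes 3f 67 7a is 3 bytes ≤ B = 4; zero-pad to 4 bytes: K' = 3f 67 7a 00.
K' ⊕ ipad = 09 51 4c 36.  K' ⊕ opad = 63 3b 26 5c.
Inner input = (K'⊕ipad) ∥ m = 09 51 4c 36 ∥ 0a a2 e5 72 cc.
Inner hash: sum = 9+81+76+54+10+162+229+114+204 = 939 → 03 ab.
Outer input = (K'⊕opad) ∥ inner = 63 3b 26 5c ∥ 03 ab.
Outer hash (tag): sum = 99+59+38+92+3+171 = 462 → 01 ce.

01ce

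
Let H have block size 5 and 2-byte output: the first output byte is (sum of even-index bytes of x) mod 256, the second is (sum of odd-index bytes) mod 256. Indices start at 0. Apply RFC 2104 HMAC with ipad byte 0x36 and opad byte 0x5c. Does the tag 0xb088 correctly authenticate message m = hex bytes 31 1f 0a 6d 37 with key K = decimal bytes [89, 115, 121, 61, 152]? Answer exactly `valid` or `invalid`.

valid

Key decimal bytes [89, 115, 121, 61, 152] = 59 73 79 3d 98 is exactly B = 5 bytes: K' = 59 73 79 3d 98.
K' ⊕ ipad = 6f 45 4f 0b ae; K' ⊕ opad = 05 2f 25 61 c4.
Inner hash: even-index sum = 504 mod 256 = 248; odd-index sum = 194 mod 256 = 194 → f8 c2.
Outer hash (recomputed tag): even-index sum = 432 mod 256 = 176; odd-index sum = 392 mod 256 = 136 → b0 88.
Recomputed tag = b088; claimed = b088 → match.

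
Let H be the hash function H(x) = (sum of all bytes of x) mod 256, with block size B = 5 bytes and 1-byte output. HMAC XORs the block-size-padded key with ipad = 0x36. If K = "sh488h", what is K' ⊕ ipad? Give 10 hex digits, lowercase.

Key "sh488h" = 73 68 34 38 38 68 is 6 bytes > B = 5, so hash it first: H(key) = e7, then zero-pad to 5 bytes: K' = e7 00 00 00 00.
XOR each byte with 0x36: e7⊕36=d1, 00⊕36=36, 00⊕36=36, 00⊕36=36, 00⊕36=36.

d136363636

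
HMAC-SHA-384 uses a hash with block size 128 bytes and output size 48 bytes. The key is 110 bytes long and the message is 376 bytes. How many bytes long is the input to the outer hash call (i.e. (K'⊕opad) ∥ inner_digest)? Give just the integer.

Key is 110 ≤ 128 bytes, zero-padded: |K'| = 128.
Outer input = (K'⊕opad) ∥ H(inner) → 128 + 48 = 176 bytes.

176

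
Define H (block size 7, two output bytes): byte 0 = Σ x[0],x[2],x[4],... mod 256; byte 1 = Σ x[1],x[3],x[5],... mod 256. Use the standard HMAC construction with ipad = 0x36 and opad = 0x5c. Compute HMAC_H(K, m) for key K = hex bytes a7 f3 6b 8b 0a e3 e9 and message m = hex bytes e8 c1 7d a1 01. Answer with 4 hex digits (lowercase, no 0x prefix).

fab0

Key hex bytes a7 f3 6b 8b 0a e3 e9 is exactly B = 7 bytes: K' = a7 f3 6b 8b 0a e3 e9.
K' ⊕ ipad = 91 c5 5d bd 3c d5 df.  K' ⊕ opad = fb af 37 d7 56 bf b5.
Inner input = (K'⊕ipad) ∥ m = 91 c5 5d bd 3c d5 df ∥ e8 c1 7d a1 01.
Inner hash: even-index sum = 875 mod 256 = 107; odd-index sum = 957 mod 256 = 189 → 6b bd.
Outer input = (K'⊕opad) ∥ inner = fb af 37 d7 56 bf b5 ∥ 6b bd.
Outer hash (tag): even-index sum = 762 mod 256 = 250; odd-index sum = 688 mod 256 = 176 → fa b0.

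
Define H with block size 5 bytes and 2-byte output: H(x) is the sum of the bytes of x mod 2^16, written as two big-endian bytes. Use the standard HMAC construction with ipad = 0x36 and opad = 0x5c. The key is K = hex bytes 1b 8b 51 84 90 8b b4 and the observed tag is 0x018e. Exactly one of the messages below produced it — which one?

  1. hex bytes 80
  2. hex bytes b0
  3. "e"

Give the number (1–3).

Key hex bytes 1b 8b 51 84 90 8b b4 is 7 bytes > B = 5, so hash it first: H(key) = 03 4a, then zero-pad to 5 bytes: K' = 03 4a 00 00 00.
K' ⊕ ipad = 35 7c 36 36 36; K' ⊕ opad = 5f 16 5c 5c 5c.
m1: inner = H(35 7c 36 36 36 80) = 01 d3; tag = H(5f 16 5c 5c 5c 01 d3) = 025d
m2: inner = H(35 7c 36 36 36 b0) = 02 03; tag = H(5f 16 5c 5c 5c 02 03) = 018e ← matches
m3: inner = H(35 7c 36 36 36 65) = 01 b8; tag = H(5f 16 5c 5c 5c 01 b8) = 0242

2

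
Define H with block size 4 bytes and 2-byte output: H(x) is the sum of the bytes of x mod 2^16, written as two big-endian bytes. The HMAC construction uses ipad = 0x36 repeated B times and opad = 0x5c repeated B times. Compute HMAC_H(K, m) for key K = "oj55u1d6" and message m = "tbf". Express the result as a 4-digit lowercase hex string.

0288

Key "oj55u1d6" = 6f 6a 35 35 75 31 64 36 is 8 bytes > B = 4, so hash it first: H(key) = 02 83, then zero-pad to 4 bytes: K' = 02 83 00 00.
K' ⊕ ipad = 34 b5 36 36.  K' ⊕ opad = 5e df 5c 5c.
Inner input = (K'⊕ipad) ∥ m = 34 b5 36 36 ∥ 74 62 66.
Inner hash: sum = 52+181+54+54+116+98+102 = 657 → 02 91.
Outer input = (K'⊕opad) ∥ inner = 5e df 5c 5c ∥ 02 91.
Outer hash (tag): sum = 94+223+92+92+2+145 = 648 → 02 88.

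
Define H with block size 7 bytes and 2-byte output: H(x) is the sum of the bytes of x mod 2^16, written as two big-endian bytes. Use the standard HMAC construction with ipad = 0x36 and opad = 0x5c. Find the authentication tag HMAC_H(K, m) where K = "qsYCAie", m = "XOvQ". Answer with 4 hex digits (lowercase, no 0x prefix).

0116

Key "qsYCAie" = 71 73 59 43 41 69 65 is exactly B = 7 bytes: K' = 71 73 59 43 41 69 65.
K' ⊕ ipad = 47 45 6f 75 77 5f 53.  K' ⊕ opad = 2d 2f 05 1f 1d 35 39.
Inner input = (K'⊕ipad) ∥ m = 47 45 6f 75 77 5f 53 ∥ 58 4f 76 51.
Inner hash: sum = 71+69+111+117+119+95+83+88+79+118+81 = 1031 → 04 07.
Outer input = (K'⊕opad) ∥ inner = 2d 2f 05 1f 1d 35 39 ∥ 04 07.
Outer hash (tag): sum = 45+47+5+31+29+53+57+4+7 = 278 → 01 16.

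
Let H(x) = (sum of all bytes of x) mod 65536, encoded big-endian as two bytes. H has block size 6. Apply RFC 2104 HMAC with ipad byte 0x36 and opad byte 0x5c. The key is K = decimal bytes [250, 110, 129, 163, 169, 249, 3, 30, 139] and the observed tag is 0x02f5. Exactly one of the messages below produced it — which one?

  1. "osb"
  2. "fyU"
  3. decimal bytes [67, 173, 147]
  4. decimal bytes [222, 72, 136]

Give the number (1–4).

Key decimal bytes [250, 110, 129, 163, 169, 249, 3, 30, 139] = fa 6e 81 a3 a9 f9 03 1e 8b is 9 bytes > B = 6, so hash it first: H(key) = 04 da, then zero-pad to 6 bytes: K' = 04 da 00 00 00 00.
K' ⊕ ipad = 32 ec 36 36 36 36; K' ⊕ opad = 58 86 5c 5c 5c 5c.
m1: inner = H(32 ec 36 36 36 36 6f 73 62) = 03 3a; tag = H(58 86 5c 5c 5c 5c 03 3a) = 028b
m2: inner = H(32 ec 36 36 36 36 66 79 55) = 03 2a; tag = H(58 86 5c 5c 5c 5c 03 2a) = 027b
m3: inner = H(32 ec 36 36 36 36 43 ad 93) = 03 79; tag = H(58 86 5c 5c 5c 5c 03 79) = 02ca
m4: inner = H(32 ec 36 36 36 36 de 48 88) = 03 a4; tag = H(58 86 5c 5c 5c 5c 03 a4) = 02f5 ← matches

4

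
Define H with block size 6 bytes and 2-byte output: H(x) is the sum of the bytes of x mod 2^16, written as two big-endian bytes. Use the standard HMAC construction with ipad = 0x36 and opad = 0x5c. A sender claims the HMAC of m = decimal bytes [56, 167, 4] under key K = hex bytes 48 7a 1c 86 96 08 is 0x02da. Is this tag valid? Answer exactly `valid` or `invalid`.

valid

Key hex bytes 48 7a 1c 86 96 08 is exactly B = 6 bytes: K' = 48 7a 1c 86 96 08.
K' ⊕ ipad = 7e 4c 2a b0 a0 3e; K' ⊕ opad = 14 26 40 da ca 54.
Inner hash: sum = 126+76+42+176+160+62+56+167+4 = 869 → 03 65.
Outer hash (recomputed tag): sum = 20+38+64+218+202+84+3+101 = 730 → 02 da.
Recomputed tag = 02da; claimed = 02da → match.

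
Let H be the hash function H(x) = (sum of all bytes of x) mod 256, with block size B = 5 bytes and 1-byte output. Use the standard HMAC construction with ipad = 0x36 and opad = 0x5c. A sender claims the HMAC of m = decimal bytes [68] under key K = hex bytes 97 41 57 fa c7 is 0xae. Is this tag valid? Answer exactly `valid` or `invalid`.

Key hex bytes 97 41 57 fa c7 is exactly B = 5 bytes: K' = 97 41 57 fa c7.
K' ⊕ ipad = a1 77 61 cc f1; K' ⊕ opad = cb 1d 0b a6 9b.
Inner hash: sum = 161+119+97+204+241+68 = 890; mod 256 = 122 → 7a.
Outer hash (recomputed tag): sum = 203+29+11+166+155+122 = 686; mod 256 = 174 → ae.
Recomputed tag = ae; claimed = ae → match.

valid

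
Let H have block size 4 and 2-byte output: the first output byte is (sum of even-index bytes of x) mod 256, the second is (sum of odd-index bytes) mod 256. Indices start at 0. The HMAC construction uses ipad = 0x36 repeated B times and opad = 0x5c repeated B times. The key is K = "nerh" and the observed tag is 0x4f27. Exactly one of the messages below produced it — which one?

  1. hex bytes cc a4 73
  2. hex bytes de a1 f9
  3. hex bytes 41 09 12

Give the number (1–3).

3

Key "nerh" = 6e 65 72 68 is exactly B = 4 bytes: K' = 6e 65 72 68.
K' ⊕ ipad = 58 53 44 5e; K' ⊕ opad = 32 39 2e 34.
m1: inner = H(58 53 44 5e cc a4 73) = db 55; tag = H(32 39 2e 34 db 55) = 3bc2
m2: inner = H(58 53 44 5e de a1 f9) = 73 52; tag = H(32 39 2e 34 73 52) = d3bf
m3: inner = H(58 53 44 5e 41 09 12) = ef ba; tag = H(32 39 2e 34 ef ba) = 4f27 ← matches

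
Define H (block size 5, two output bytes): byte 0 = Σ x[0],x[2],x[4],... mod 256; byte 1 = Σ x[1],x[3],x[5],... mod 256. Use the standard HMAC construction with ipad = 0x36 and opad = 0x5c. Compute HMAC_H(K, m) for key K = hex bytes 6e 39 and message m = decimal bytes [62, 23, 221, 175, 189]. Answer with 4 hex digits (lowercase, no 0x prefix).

074b

Key hex bytes 6e 39 is 2 bytes ≤ B = 5; zero-pad to 5 bytes: K' = 6e 39 00 00 00.
K' ⊕ ipad = 58 0f 36 36 36.  K' ⊕ opad = 32 65 5c 5c 5c.
Inner input = (K'⊕ipad) ∥ m = 58 0f 36 36 36 ∥ 3e 17 dd af bd.
Inner hash: even-index sum = 394 mod 256 = 138; odd-index sum = 541 mod 256 = 29 → 8a 1d.
Outer input = (K'⊕opad) ∥ inner = 32 65 5c 5c 5c ∥ 8a 1d.
Outer hash (tag): even-index sum = 263 mod 256 = 7; odd-index sum = 331 mod 256 = 75 → 07 4b.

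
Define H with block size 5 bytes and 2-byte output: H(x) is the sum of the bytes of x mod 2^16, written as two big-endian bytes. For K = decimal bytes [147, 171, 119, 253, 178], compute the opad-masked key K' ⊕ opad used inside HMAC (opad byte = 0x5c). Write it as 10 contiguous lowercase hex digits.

Key decimal bytes [147, 171, 119, 253, 178] = 93 ab 77 fd b2 is exactly B = 5 bytes: K' = 93 ab 77 fd b2.
XOR each byte with 0x5c: 93⊕5c=cf, ab⊕5c=f7, 77⊕5c=2b, fd⊕5c=a1, b2⊕5c=ee.

cff72ba1ee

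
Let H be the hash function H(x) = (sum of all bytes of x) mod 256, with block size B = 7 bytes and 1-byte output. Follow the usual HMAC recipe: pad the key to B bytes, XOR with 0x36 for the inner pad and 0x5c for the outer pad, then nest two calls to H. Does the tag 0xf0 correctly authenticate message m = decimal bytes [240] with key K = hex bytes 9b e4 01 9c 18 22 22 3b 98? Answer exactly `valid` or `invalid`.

Key hex bytes 9b e4 01 9c 18 22 22 3b 98 is 9 bytes > B = 7, so hash it first: H(key) = 4b, then zero-pad to 7 bytes: K' = 4b 00 00 00 00 00 00.
K' ⊕ ipad = 7d 36 36 36 36 36 36; K' ⊕ opad = 17 5c 5c 5c 5c 5c 5c.
Inner hash: sum = 125+54+54+54+54+54+54+240 = 689; mod 256 = 177 → b1.
Outer hash (recomputed tag): sum = 23+92+92+92+92+92+92+177 = 752; mod 256 = 240 → f0.
Recomputed tag = f0; claimed = f0 → match.

valid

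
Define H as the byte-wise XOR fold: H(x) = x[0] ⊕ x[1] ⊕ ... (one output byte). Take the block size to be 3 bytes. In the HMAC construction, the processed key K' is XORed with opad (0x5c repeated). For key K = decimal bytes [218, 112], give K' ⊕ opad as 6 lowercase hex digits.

862c5c

Key decimal bytes [218, 112] = da 70 is 2 bytes ≤ B = 3; zero-pad to 3 bytes: K' = da 70 00.
XOR each byte with 0x5c: da⊕5c=86, 70⊕5c=2c, 00⊕5c=5c.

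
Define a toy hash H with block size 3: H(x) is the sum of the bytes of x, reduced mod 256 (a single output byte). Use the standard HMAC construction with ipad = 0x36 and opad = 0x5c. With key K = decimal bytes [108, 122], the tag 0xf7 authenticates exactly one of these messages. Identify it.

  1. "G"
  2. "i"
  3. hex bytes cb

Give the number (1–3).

2

Key decimal bytes [108, 122] = 6c 7a is 2 bytes ≤ B = 3; zero-pad to 3 bytes: K' = 6c 7a 00.
K' ⊕ ipad = 5a 4c 36; K' ⊕ opad = 30 26 5c.
m1: inner = H(5a 4c 36 47) = 23; tag = H(30 26 5c 23) = d5
m2: inner = H(5a 4c 36 69) = 45; tag = H(30 26 5c 45) = f7 ← matches
m3: inner = H(5a 4c 36 cb) = a7; tag = H(30 26 5c a7) = 59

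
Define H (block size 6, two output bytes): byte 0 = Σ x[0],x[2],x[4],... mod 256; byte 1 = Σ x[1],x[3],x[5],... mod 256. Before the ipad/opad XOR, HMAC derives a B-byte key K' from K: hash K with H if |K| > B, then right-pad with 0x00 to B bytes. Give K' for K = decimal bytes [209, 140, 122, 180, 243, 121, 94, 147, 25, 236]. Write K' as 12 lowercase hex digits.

|K| = 10 > B = 6, so first hash the key.
H(K): even-index sum = 693 mod 256 = 181; odd-index sum = 824 mod 256 = 56 → b5 38.
Zero-pad H(K) = b5 38 to 6 bytes: K' = b5 38 00 00 00 00.

b53800000000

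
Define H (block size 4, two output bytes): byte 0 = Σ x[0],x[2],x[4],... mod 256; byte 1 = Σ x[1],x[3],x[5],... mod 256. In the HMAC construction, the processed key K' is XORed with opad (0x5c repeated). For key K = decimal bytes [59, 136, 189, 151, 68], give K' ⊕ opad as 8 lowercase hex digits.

Key decimal bytes [59, 136, 189, 151, 68] = 3b 88 bd 97 44 is 5 bytes > B = 4, so hash it first: H(key) = 3c 1f, then zero-pad to 4 bytes: K' = 3c 1f 00 00.
XOR each byte with 0x5c: 3c⊕5c=60, 1f⊕5c=43, 00⊕5c=5c, 00⊕5c=5c.

60435c5c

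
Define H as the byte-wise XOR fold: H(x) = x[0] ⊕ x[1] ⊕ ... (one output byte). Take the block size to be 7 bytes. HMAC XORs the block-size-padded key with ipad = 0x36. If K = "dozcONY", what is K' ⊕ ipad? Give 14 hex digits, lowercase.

Key "dozcONY" = 64 6f 7a 63 4f 4e 59 is exactly B = 7 bytes: K' = 64 6f 7a 63 4f 4e 59.
XOR each byte with 0x36: 64⊕36=52, 6f⊕36=59, 7a⊕36=4c, 63⊕36=55, 4f⊕36=79, 4e⊕36=78, 59⊕36=6f.

52594c5579786f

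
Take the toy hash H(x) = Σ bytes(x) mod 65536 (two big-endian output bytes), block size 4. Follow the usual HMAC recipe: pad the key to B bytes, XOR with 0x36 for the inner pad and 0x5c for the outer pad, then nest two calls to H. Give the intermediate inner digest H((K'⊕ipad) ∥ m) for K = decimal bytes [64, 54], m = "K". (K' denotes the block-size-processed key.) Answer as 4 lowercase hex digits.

012d

Key decimal bytes [64, 54] = 40 36 is 2 bytes ≤ B = 4; zero-pad to 4 bytes: K' = 40 36 00 00.
K' ⊕ ipad = 76 00 36 36.
Inner input = 76 00 36 36 ∥ 4b.
Inner hash: sum = 118+0+54+54+75 = 301 → 01 2d.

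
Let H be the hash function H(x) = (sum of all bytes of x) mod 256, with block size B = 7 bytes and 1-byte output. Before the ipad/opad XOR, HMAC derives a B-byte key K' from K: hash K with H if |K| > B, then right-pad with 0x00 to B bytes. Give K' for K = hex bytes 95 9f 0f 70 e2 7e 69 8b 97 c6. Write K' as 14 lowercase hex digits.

|K| = 10 > B = 7, so first hash the key.
H(K): sum = 149+159+15+112+226+126+105+139+151+198 = 1380; mod 256 = 100 → 64.
Zero-pad H(K) = 64 to 7 bytes: K' = 64 00 00 00 00 00 00.

64000000000000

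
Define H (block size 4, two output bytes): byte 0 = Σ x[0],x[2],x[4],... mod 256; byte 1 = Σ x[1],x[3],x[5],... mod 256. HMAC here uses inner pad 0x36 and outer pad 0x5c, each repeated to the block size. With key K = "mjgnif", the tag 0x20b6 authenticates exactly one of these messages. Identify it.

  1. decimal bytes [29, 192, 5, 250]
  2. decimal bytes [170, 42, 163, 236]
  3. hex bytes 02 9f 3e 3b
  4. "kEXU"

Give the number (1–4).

Key "mjgnif" = 6d 6a 67 6e 69 66 is 6 bytes > B = 4, so hash it first: H(key) = 3d 3e, then zero-pad to 4 bytes: K' = 3d 3e 00 00.
K' ⊕ ipad = 0b 08 36 36; K' ⊕ opad = 61 62 5c 5c.
m1: inner = H(0b 08 36 36 1d c0 05 fa) = 63 f8; tag = H(61 62 5c 5c 63 f8) = 20b6 ← matches
m2: inner = H(0b 08 36 36 aa 2a a3 ec) = 8e 54; tag = H(61 62 5c 5c 8e 54) = 4b12
m3: inner = H(0b 08 36 36 02 9f 3e 3b) = 81 18; tag = H(61 62 5c 5c 81 18) = 3ed6
m4: inner = H(0b 08 36 36 6b 45 58 55) = 04 d8; tag = H(61 62 5c 5c 04 d8) = c196

1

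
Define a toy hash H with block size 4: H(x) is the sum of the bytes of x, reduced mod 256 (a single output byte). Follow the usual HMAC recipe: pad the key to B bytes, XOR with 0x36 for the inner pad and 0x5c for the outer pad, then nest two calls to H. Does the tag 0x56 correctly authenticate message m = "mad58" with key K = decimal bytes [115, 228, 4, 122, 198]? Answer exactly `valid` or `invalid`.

invalid

Key decimal bytes [115, 228, 4, 122, 198] = 73 e4 04 7a c6 is 5 bytes > B = 4, so hash it first: H(key) = 9b, then zero-pad to 4 bytes: K' = 9b 00 00 00.
K' ⊕ ipad = ad 36 36 36; K' ⊕ opad = c7 5c 5c 5c.
Inner hash: sum = 173+54+54+54+109+97+100+53+56 = 750; mod 256 = 238 → ee.
Outer hash (recomputed tag): sum = 199+92+92+92+238 = 713; mod 256 = 201 → c9.
Recomputed tag = c9; claimed = 56 → mismatch.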